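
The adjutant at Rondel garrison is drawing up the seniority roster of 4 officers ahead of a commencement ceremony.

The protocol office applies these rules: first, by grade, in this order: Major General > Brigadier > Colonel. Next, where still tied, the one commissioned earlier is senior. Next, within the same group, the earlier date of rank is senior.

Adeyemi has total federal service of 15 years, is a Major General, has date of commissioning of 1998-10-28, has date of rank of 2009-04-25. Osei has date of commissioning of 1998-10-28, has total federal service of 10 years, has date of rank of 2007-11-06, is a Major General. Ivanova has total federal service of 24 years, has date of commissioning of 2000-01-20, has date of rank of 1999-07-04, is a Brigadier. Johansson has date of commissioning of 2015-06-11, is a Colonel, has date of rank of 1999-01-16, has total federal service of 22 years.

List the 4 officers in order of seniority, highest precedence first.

Osei, Adeyemi, Ivanova, Johansson

By grade: Osei and Adeyemi (Major General); then Ivanova (Brigadier); then Johansson (Colonel).
Osei and Adeyemi both have date of commissioning 1998-10-28, so the next rule applies.
Among Osei and Adeyemi, by date of rank (earlier first): Osei (2007-11-06) before Adeyemi (2009-04-25).
Full order: Osei, Adeyemi, Ivanova, Johansson.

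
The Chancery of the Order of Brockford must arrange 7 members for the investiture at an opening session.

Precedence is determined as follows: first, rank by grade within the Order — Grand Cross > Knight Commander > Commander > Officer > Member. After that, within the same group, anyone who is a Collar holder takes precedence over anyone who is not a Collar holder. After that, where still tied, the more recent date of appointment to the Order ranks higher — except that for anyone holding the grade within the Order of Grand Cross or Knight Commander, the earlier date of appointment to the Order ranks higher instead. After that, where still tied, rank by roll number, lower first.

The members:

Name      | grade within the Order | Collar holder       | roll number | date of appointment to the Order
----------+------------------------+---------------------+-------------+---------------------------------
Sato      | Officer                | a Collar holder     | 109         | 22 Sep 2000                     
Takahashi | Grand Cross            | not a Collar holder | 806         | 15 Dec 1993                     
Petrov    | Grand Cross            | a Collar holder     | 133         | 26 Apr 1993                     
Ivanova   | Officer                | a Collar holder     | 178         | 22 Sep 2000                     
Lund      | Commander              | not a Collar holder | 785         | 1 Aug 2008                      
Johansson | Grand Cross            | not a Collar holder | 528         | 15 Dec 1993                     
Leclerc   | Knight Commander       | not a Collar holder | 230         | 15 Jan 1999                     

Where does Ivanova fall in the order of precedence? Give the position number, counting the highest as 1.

7

By grade within the Order: Petrov, Johansson and Takahashi (Grand Cross); then Leclerc (Knight Commander); then Lund (Commander); then Sato and Ivanova (Officer).
Among Petrov, Johansson and Takahashi, a Collar holder before not a Collar holder: Petrov (a Collar holder) before Johansson and Takahashi (not a Collar holder).
Johansson and Takahashi both have date of appointment to the Order 15 Dec 1993, so the next rule applies.
Among Johansson and Takahashi, by roll number (lower first): Johansson (528) before Takahashi (806).
Sato and Ivanova are each a Collar holder, so the next rule applies.
Sato and Ivanova both have date of appointment to the Order 22 Sep 2000, so the next rule applies.
Among Sato and Ivanova, by roll number (lower first): Sato (109) before Ivanova (178).
Order: Petrov, Johansson, Takahashi, Leclerc, Lund, Sato, Ivanova. So position 7.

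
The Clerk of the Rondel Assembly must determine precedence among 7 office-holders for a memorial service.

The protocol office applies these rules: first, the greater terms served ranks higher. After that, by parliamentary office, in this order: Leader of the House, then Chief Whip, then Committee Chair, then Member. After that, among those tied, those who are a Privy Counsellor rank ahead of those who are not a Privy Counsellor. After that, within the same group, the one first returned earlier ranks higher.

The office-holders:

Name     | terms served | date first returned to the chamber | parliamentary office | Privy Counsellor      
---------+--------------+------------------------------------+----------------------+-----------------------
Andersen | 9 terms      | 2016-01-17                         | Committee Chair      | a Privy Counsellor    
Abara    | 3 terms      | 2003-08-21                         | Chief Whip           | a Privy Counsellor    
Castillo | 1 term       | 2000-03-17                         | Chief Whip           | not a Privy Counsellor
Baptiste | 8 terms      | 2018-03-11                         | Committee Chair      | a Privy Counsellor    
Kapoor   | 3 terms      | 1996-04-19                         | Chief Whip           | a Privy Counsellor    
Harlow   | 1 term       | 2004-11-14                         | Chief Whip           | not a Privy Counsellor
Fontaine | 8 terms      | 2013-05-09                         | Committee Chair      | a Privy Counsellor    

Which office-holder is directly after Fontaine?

By terms served (higher first): Andersen (9 terms); then Fontaine and Baptiste (both 8 terms); then Kapoor and Abara (both 3 terms); then Castillo and Harlow (both 1 term).
Fontaine and Baptiste are each Committee Chair, so the next rule applies.
Fontaine and Baptiste are each a Privy Counsellor, so the next rule applies.
Among Fontaine and Baptiste, by date first returned to the chamber (earlier first): Fontaine (2013-05-09) before Baptiste (2018-03-11).
Kapoor and Abara are each Chief Whip, so the next rule applies.
Kapoor and Abara are each a Privy Counsellor, so the next rule applies.
Among Kapoor and Abara, by date first returned to the chamber (earlier first): Kapoor (1996-04-19) before Abara (2003-08-21).
Castillo and Harlow are each Chief Whip, so the next rule applies.
Castillo and Harlow are each not a Privy Counsellor, so the next rule applies.
Among Castillo and Harlow, by date first returned to the chamber (earlier first): Castillo (2000-03-17) before Harlow (2004-11-14).
Order: Andersen, Fontaine, Baptiste, Kapoor, Abara, Castillo, Harlow.

Baptiste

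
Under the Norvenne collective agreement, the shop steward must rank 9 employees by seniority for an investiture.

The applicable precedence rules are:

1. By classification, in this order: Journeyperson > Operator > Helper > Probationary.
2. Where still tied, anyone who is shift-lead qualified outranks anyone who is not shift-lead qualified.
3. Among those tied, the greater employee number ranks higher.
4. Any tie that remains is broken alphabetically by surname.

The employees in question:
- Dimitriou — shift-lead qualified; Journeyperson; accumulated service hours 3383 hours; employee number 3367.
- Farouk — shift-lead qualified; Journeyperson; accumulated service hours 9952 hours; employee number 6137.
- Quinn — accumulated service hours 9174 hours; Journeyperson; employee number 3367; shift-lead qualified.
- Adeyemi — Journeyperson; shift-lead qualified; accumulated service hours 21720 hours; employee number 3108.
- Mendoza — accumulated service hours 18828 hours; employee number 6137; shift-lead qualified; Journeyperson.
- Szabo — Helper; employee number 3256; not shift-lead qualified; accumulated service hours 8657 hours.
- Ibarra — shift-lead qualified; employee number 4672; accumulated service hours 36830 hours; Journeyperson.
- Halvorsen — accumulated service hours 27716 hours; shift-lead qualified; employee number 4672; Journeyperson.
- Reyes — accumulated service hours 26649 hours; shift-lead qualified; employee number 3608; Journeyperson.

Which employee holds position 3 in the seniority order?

By classification: Farouk, Mendoza, Halvorsen, Ibarra, Reyes, Dimitriou, Quinn and Adeyemi (Journeyperson); then Szabo (Helper).
Farouk, Mendoza, Halvorsen, Ibarra, Reyes, Dimitriou, Quinn and Adeyemi are each shift-lead qualified, so the next rule applies.
Among Farouk, Mendoza, Halvorsen, Ibarra, Reyes, Dimitriou, Quinn and Adeyemi, by employee number (higher first): Farouk and Mendoza (6137) before Halvorsen and Ibarra (4672) before Reyes (3608) before Dimitriou and Quinn (3367) before Adeyemi (3108).
Among Farouk and Mendoza, alphabetically by surname: Farouk before Mendoza.
Among Halvorsen and Ibarra, alphabetically by surname: Halvorsen before Ibarra.
Among Dimitriou and Quinn, alphabetically by surname: Dimitriou before Quinn.
Order: Farouk, Mendoza, Halvorsen, Ibarra, Reyes, Dimitriou, Quinn, Adeyemi, Szabo.

Halvorsen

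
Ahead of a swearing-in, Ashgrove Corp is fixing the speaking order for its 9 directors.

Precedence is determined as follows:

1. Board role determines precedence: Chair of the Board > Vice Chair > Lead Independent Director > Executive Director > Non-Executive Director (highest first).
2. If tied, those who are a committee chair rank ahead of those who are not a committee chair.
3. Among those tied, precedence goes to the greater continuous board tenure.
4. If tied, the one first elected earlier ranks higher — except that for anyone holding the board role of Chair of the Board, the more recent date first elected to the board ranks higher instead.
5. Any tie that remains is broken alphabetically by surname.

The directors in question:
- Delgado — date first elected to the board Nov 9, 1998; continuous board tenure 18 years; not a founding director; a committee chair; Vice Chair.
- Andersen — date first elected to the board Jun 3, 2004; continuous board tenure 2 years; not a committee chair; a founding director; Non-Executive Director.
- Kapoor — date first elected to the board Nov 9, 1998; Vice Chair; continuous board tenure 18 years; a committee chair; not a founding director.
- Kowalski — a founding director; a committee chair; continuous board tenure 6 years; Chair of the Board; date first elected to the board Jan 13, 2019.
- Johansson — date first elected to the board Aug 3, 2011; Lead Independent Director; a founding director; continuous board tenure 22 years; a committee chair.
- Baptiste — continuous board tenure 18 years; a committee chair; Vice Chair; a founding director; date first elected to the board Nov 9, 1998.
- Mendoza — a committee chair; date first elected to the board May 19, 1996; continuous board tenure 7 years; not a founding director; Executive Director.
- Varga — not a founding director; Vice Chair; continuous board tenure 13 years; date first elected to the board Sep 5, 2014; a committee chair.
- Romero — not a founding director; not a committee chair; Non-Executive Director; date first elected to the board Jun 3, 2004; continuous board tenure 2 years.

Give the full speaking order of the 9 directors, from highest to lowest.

Kowalski, Baptiste, Delgado, Kapoor, Varga, Johansson, Mendoza, Andersen, Romero

By board role: Kowalski (Chair of the Board); then Baptiste, Delgado, Kapoor and Varga (Vice Chair); then Johansson (Lead Independent Director); then Mendoza (Executive Director); then Andersen and Romero (Non-Executive Director).
Baptiste, Delgado, Kapoor and Varga are each a committee chair, so the next rule applies.
Among Baptiste, Delgado, Kapoor and Varga, by continuous board tenure (higher first): Baptiste, Delgado and Kapoor (18 years) before Varga (13 years).
Baptiste, Delgado and Kapoor all have date first elected to the board Nov 9, 1998, so the next rule applies.
Among Baptiste, Delgado and Kapoor, alphabetically by surname: Baptiste before Delgado before Kapoor.
Andersen and Romero are each not a committee chair, so the next rule applies.
Andersen and Romero both have continuous board tenure 2 years, so the next rule applies.
Andersen and Romero both have date first elected to the board Jun 3, 2004, so the next rule applies.
Among Andersen and Romero, alphabetically by surname: Andersen before Romero.
Full order: Kowalski, Baptiste, Delgado, Kapoor, Varga, Johansson, Mendoza, Andersen, Romero.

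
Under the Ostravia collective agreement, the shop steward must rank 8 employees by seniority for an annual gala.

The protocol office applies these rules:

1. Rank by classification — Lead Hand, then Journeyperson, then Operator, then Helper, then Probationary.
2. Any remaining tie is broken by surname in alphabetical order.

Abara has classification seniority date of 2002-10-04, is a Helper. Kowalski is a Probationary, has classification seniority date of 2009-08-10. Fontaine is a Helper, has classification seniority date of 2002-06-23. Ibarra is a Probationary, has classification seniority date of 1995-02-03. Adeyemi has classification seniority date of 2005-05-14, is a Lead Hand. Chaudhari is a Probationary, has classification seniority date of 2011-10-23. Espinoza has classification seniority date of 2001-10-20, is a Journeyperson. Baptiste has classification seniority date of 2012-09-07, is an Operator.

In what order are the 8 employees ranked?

Adeyemi, Espinoza, Baptiste, Abara, Fontaine, Chaudhari, Ibarra, Kowalski

By classification: Adeyemi (Lead Hand); then Espinoza (Journeyperson); then Baptiste (Operator); then Abara and Fontaine (Helper); then Chaudhari, Ibarra and Kowalski (Probationary).
Among Abara and Fontaine, alphabetically by surname: Abara before Fontaine.
Among Chaudhari, Ibarra and Kowalski, alphabetically by surname: Chaudhari before Ibarra before Kowalski.
Full order: Adeyemi, Espinoza, Baptiste, Abara, Fontaine, Chaudhari, Ibarra, Kowalski.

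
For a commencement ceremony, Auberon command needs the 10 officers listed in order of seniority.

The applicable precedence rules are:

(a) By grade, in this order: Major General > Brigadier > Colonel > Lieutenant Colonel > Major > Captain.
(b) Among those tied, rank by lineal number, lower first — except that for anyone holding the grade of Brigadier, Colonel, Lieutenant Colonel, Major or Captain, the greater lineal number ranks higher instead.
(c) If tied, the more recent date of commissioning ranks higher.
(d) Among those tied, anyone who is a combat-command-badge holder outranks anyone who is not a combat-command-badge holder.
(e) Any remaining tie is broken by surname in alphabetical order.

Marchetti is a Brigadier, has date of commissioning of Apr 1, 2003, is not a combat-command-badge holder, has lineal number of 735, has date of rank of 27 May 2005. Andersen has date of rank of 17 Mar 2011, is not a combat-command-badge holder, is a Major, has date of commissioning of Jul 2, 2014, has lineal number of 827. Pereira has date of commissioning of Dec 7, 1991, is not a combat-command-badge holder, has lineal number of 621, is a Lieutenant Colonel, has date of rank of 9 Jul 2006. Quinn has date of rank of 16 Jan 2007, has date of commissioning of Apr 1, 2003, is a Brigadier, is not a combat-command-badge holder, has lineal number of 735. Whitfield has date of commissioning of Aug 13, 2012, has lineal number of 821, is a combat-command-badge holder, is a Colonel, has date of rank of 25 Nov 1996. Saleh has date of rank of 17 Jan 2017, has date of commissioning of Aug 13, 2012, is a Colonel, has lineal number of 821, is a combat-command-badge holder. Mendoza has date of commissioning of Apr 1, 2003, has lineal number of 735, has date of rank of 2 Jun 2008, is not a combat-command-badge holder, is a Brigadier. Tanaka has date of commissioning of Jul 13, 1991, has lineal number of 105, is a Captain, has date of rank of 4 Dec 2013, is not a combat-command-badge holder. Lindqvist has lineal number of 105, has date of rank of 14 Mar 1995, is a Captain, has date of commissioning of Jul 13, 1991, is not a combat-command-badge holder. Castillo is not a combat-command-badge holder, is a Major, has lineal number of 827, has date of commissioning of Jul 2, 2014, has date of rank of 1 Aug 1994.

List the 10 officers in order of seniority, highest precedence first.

By grade: Marchetti, Mendoza and Quinn (Brigadier); then Saleh and Whitfield (Colonel); then Pereira (Lieutenant Colonel); then Andersen and Castillo (Major); then Lindqvist and Tanaka (Captain).
Marchetti, Mendoza and Quinn all have lineal number 735, so the next rule applies.
Marchetti, Mendoza and Quinn all have date of commissioning Apr 1, 2003, so the next rule applies.
Marchetti, Mendoza and Quinn are each not a combat-command-badge holder, so the next rule applies.
Among Marchetti, Mendoza and Quinn, alphabetically by surname: Marchetti before Mendoza before Quinn.
Saleh and Whitfield both have lineal number 821, so the next rule applies.
Saleh and Whitfield both have date of commissioning Aug 13, 2012, so the next rule applies.
Saleh and Whitfield are each a combat-command-badge holder, so the next rule applies.
Among Saleh and Whitfield, alphabetically by surname: Saleh before Whitfield.
Andersen and Castillo both have lineal number 827, so the next rule applies.
Andersen and Castillo both have date of commissioning Jul 2, 2014, so the next rule applies.
Andersen and Castillo are each not a combat-command-badge holder, so the next rule applies.
Among Andersen and Castillo, alphabetically by surname: Andersen before Castillo.
Lindqvist and Tanaka both have lineal number 105, so the next rule applies.
Lindqvist and Tanaka both have date of commissioning Jul 13, 1991, so the next rule applies.
Lindqvist and Tanaka are each not a combat-command-badge holder, so the next rule applies.
Among Lindqvist and Tanaka, alphabetically by surname: Lindqvist before Tanaka.
Full order: Marchetti, Mendoza, Quinn, Saleh, Whitfield, Pereira, Andersen, Castillo, Lindqvist, Tanaka.

Marchetti, Mendoza, Quinn, Saleh, Whitfield, Pereira, Andersen, Castillo, Lindqvist, Tanaka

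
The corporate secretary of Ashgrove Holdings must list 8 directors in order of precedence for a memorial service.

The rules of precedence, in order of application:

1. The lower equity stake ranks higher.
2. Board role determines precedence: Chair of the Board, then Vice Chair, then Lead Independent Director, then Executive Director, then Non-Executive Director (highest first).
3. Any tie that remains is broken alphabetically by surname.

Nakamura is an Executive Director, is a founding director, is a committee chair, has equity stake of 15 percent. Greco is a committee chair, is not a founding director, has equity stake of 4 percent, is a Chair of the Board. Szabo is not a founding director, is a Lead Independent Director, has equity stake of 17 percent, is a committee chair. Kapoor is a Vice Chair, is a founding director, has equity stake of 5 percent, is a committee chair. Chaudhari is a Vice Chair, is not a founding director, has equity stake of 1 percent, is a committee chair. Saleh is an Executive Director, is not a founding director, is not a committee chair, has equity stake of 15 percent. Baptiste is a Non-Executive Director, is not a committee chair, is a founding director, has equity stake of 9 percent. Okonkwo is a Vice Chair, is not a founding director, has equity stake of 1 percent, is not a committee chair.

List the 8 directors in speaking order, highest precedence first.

By equity stake (lower first): Chaudhari and Okonkwo (both 1 percent); then Greco (4 percent); then Kapoor (5 percent); then Baptiste (9 percent); then Nakamura and Saleh (both 15 percent); then Szabo (17 percent).
Chaudhari and Okonkwo are each Vice Chair, so the next rule applies.
Among Chaudhari and Okonkwo, alphabetically by surname: Chaudhari before Okonkwo.
Nakamura and Saleh are each Executive Director, so the next rule applies.
Among Nakamura and Saleh, alphabetically by surname: Nakamura before Saleh.
Full order: Chaudhari, Okonkwo, Greco, Kapoor, Baptiste, Nakamura, Saleh, Szabo.

Chaudhari, Okonkwo, Greco, Kapoor, Baptiste, Nakamura, Saleh, Szabo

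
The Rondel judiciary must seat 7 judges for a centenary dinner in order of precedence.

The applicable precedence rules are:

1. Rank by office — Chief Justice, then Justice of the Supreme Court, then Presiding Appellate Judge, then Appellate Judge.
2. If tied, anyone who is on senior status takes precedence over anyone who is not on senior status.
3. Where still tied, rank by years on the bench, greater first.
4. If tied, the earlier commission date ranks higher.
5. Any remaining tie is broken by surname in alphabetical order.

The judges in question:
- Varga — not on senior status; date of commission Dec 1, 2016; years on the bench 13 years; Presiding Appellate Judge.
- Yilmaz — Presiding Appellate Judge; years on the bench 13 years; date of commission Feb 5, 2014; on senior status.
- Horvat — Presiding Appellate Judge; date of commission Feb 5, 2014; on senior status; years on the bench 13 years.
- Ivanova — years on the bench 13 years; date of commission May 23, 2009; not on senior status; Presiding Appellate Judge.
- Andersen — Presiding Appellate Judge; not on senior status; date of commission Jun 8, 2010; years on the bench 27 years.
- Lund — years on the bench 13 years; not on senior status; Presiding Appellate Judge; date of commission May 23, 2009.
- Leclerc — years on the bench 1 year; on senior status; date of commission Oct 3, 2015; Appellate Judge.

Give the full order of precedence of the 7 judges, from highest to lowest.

By office: Horvat, Yilmaz, Andersen, Ivanova, Lund and Varga (Presiding Appellate Judge); then Leclerc (Appellate Judge).
Among Horvat, Yilmaz, Andersen, Ivanova, Lund and Varga, on senior status before not on senior status: Horvat and Yilmaz (on senior status) before Andersen, Ivanova, Lund and Varga (not on senior status).
Horvat and Yilmaz both have years on the bench 13 years, so the next rule applies.
Horvat and Yilmaz both have date of commission Feb 5, 2014, so the next rule applies.
Among Horvat and Yilmaz, alphabetically by surname: Horvat before Yilmaz.
Among Andersen, Ivanova, Lund and Varga, by years on the bench (higher first): Andersen (27 years) before Ivanova, Lund and Varga (13 years).
Among Ivanova, Lund and Varga, by date of commission (earlier first): Ivanova and Lund (May 23, 2009) before Varga (Dec 1, 2016).
Among Ivanova and Lund, alphabetically by surname: Ivanova before Lund.
Full order: Horvat, Yilmaz, Andersen, Ivanova, Lund, Varga, Leclerc.

Horvat, Yilmaz, Andersen, Ivanova, Lund, Varga, Leclerc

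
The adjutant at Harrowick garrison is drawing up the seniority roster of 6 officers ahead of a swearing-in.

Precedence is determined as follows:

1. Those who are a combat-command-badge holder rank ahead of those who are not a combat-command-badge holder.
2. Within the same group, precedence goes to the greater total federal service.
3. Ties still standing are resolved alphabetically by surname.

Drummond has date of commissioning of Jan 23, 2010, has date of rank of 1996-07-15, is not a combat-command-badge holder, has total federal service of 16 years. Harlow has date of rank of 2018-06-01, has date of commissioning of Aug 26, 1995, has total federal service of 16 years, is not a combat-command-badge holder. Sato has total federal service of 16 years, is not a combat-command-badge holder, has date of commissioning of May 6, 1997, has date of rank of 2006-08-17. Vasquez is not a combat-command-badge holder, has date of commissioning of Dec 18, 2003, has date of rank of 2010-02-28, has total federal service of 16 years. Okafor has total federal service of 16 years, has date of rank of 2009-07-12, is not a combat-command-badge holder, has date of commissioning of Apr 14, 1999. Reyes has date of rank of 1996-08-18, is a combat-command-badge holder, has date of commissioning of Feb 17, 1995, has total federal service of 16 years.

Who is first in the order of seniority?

By the first rule: Reyes (a combat-command-badge holder); then Drummond, Harlow, Okafor, Sato and Vasquez (each not a combat-command-badge holder).
Drummond, Harlow, Okafor, Sato and Vasquez all have total federal service 16 years, so the next rule applies.
Among Drummond, Harlow, Okafor, Sato and Vasquez, alphabetically by surname: Drummond before Harlow before Okafor before Sato before Vasquez.
Order: Reyes, Drummond, Harlow, Okafor, Sato, Vasquez.

Reyes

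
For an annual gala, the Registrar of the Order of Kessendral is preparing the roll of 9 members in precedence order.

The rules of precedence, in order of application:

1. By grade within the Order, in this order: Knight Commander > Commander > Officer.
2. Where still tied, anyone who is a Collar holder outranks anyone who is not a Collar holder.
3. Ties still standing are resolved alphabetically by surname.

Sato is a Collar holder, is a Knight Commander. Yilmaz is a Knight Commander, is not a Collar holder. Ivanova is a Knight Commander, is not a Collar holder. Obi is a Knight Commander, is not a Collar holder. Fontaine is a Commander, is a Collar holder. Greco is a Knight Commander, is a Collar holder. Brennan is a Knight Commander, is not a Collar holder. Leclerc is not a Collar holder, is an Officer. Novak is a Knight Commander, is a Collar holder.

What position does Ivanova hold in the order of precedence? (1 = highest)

5

By grade within the Order: Greco, Novak, Sato, Brennan, Ivanova, Obi and Yilmaz (Knight Commander); then Fontaine (Commander); then Leclerc (Officer).
Among Greco, Novak, Sato, Brennan, Ivanova, Obi and Yilmaz, a Collar holder before not a Collar holder: Greco, Novak and Sato (a Collar holder) before Brennan, Ivanova, Obi and Yilmaz (not a Collar holder).
Among Greco, Novak and Sato, alphabetically by surname: Greco before Novak before Sato.
Among Brennan, Ivanova, Obi and Yilmaz, alphabetically by surname: Brennan before Ivanova before Obi before Yilmaz.
Order: Greco, Novak, Sato, Brennan, Ivanova, Obi, Yilmaz, Fontaine, Leclerc. So position 5.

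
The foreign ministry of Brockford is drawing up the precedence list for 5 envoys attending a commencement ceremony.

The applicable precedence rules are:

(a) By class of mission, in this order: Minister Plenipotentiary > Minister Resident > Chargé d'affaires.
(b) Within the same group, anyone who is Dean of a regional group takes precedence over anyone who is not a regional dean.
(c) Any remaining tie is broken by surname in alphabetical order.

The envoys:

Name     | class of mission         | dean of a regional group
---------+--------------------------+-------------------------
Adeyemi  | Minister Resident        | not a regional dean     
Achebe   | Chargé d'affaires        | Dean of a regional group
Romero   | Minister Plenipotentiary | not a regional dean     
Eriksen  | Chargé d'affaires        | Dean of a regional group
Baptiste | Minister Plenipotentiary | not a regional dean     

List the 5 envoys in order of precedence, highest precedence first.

By class of mission: Baptiste and Romero (Minister Plenipotentiary); then Adeyemi (Minister Resident); then Achebe and Eriksen (Chargé d'affaires).
Baptiste and Romero are each not a regional dean, so the next rule applies.
Among Baptiste and Romero, alphabetically by surname: Baptiste before Romero.
Achebe and Eriksen are each Dean of a regional group, so the next rule applies.
Among Achebe and Eriksen, alphabetically by surname: Achebe before Eriksen.
Full order: Baptiste, Romero, Adeyemi, Achebe, Eriksen.

Baptiste, Romero, Adeyemi, Achebe, Eriksen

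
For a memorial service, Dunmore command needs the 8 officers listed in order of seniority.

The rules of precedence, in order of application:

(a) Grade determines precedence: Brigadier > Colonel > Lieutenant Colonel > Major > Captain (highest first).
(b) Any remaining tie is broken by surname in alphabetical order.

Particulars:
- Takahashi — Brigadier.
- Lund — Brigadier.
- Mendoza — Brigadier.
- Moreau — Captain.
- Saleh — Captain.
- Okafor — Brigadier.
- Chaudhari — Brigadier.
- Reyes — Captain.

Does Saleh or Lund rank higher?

Lund

By grade: Chaudhari, Lund, Mendoza, Okafor and Takahashi (Brigadier); then Moreau, Reyes and Saleh (Captain).
Among Chaudhari, Lund, Mendoza, Okafor and Takahashi, alphabetically by surname: Chaudhari before Lund before Mendoza before Okafor before Takahashi.
Among Moreau, Reyes and Saleh, alphabetically by surname: Moreau before Reyes before Saleh.
So Lund takes precedence.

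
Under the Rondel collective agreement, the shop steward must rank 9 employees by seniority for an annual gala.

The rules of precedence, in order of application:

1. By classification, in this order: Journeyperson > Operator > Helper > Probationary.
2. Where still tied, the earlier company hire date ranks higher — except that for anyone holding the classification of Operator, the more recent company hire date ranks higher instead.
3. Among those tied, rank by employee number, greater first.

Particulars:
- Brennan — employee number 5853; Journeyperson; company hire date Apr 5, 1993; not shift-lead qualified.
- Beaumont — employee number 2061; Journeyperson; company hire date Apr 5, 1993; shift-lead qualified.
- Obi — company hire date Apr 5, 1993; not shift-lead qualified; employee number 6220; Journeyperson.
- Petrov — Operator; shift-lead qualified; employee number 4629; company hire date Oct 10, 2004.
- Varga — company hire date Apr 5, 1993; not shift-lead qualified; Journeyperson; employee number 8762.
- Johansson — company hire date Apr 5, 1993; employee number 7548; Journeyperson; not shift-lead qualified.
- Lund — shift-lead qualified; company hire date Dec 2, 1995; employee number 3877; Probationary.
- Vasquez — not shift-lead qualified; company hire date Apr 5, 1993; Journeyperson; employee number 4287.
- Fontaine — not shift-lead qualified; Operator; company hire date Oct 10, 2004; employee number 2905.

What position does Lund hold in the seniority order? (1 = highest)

9

By classification: Varga, Johansson, Obi, Brennan, Vasquez and Beaumont (Journeyperson); then Petrov and Fontaine (Operator); then Lund (Probationary).
Varga, Johansson, Obi, Brennan, Vasquez and Beaumont all have company hire date Apr 5, 1993, so the next rule applies.
Among Varga, Johansson, Obi, Brennan, Vasquez and Beaumont, by employee number (higher first): Varga (8762) before Johansson (7548) before Obi (6220) before Brennan (5853) before Vasquez (4287) before Beaumont (2061).
Petrov and Fontaine both have company hire date Oct 10, 2004, so the next rule applies.
Among Petrov and Fontaine, by employee number (higher first): Petrov (4629) before Fontaine (2905).
Order: Varga, Johansson, Obi, Brennan, Vasquez, Beaumont, Petrov, Fontaine, Lund. So position 9.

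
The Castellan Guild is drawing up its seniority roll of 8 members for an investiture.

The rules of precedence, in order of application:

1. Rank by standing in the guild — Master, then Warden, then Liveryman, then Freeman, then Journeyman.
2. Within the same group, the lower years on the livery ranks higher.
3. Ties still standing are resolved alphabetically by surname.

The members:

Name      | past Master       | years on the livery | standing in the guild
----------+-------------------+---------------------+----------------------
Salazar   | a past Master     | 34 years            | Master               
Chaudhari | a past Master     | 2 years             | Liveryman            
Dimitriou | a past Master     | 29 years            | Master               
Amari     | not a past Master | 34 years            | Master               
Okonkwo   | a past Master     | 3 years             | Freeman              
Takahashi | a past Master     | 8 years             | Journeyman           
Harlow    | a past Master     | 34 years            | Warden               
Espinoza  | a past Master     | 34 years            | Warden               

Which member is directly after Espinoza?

By standing in the guild: Dimitriou, Amari and Salazar (Master); then Espinoza and Harlow (Warden); then Chaudhari (Liveryman); then Okonkwo (Freeman); then Takahashi (Journeyman).
Among Dimitriou, Amari and Salazar, by years on the livery (lower first): Dimitriou (29 years) before Amari and Salazar (34 years).
Among Amari and Salazar, alphabetically by surname: Amari before Salazar.
Espinoza and Harlow both have years on the livery 34 years, so the next rule applies.
Among Espinoza and Harlow, alphabetically by surname: Espinoza before Harlow.
Order: Dimitriou, Amari, Salazar, Espinoza, Harlow, Chaudhari, Okonkwo, Takahashi.

Harlow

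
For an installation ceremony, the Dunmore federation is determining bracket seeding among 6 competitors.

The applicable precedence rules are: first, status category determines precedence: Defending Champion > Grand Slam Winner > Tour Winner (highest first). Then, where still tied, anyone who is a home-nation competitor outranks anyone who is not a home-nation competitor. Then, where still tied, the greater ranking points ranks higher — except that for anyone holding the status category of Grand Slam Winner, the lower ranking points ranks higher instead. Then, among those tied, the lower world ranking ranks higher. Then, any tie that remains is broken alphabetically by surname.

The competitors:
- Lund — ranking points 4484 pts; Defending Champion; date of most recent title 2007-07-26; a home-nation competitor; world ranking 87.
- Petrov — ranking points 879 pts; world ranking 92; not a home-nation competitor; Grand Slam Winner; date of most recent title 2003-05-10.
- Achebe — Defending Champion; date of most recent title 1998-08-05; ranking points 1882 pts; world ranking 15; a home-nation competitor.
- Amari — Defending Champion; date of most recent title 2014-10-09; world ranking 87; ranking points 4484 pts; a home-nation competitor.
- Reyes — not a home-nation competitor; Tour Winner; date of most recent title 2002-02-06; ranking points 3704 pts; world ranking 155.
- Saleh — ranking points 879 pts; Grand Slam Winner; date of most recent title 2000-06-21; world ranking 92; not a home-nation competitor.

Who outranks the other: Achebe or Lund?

Lund

By status category: Amari, Lund and Achebe (Defending Champion); then Petrov and Saleh (Grand Slam Winner); then Reyes (Tour Winner).
Amari, Lund and Achebe are each a home-nation competitor, so the next rule applies.
Among Amari, Lund and Achebe, by ranking points (higher first): Amari and Lund (4484 pts) before Achebe (1882 pts).
Amari and Lund both have world ranking 87, so the next rule applies.
Among Amari and Lund, alphabetically by surname: Amari before Lund.
Petrov and Saleh are each not a home-nation competitor, so the next rule applies.
Petrov and Saleh both have ranking points 879 pts, so the next rule applies.
Petrov and Saleh both have world ranking 92, so the next rule applies.
Among Petrov and Saleh, alphabetically by surname: Petrov before Saleh.
So Lund takes precedence.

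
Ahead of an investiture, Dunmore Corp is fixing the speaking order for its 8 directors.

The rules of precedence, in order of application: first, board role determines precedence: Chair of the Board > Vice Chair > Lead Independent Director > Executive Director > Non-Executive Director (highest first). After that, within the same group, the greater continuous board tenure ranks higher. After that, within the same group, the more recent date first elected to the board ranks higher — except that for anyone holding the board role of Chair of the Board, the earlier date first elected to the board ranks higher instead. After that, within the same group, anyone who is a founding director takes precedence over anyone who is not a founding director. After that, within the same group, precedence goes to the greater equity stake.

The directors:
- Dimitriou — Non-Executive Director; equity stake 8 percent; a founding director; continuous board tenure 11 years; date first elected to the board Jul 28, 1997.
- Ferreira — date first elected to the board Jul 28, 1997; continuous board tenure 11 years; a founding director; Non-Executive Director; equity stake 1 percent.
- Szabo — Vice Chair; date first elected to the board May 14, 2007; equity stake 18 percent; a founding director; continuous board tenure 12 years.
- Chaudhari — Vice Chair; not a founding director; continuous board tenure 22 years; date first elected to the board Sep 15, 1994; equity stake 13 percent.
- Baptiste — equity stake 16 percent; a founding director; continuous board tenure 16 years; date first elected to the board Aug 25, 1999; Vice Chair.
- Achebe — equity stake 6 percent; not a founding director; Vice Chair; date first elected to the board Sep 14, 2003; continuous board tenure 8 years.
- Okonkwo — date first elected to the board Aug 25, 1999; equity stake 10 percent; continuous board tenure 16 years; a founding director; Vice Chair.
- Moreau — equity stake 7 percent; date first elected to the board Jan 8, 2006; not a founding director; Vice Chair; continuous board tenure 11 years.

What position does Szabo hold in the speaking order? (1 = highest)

By board role: Chaudhari, Baptiste, Okonkwo, Szabo, Moreau and Achebe (Vice Chair); then Dimitriou and Ferreira (Non-Executive Director).
Among Chaudhari, Baptiste, Okonkwo, Szabo, Moreau and Achebe, by continuous board tenure (higher first): Chaudhari (22 years) before Baptiste and Okonkwo (16 years) before Szabo (12 years) before Moreau (11 years) before Achebe (8 years).
Baptiste and Okonkwo both have date first elected to the board Aug 25, 1999, so the next rule applies.
Baptiste and Okonkwo are each a founding director, so the next rule applies.
Among Baptiste and Okonkwo, by equity stake (higher first): Baptiste (16 percent) before Okonkwo (10 percent).
Dimitriou and Ferreira both have continuous board tenure 11 years, so the next rule applies.
Dimitriou and Ferreira both have date first elected to the board Jul 28, 1997, so the next rule applies.
Dimitriou and Ferreira are each a founding director, so the next rule applies.
Among Dimitriou and Ferreira, by equity stake (higher first): Dimitriou (8 percent) before Ferreira (1 percent).
Order: Chaudhari, Baptiste, Okonkwo, Szabo, Moreau, Achebe, Dimitriou, Ferreira. So position 4.

4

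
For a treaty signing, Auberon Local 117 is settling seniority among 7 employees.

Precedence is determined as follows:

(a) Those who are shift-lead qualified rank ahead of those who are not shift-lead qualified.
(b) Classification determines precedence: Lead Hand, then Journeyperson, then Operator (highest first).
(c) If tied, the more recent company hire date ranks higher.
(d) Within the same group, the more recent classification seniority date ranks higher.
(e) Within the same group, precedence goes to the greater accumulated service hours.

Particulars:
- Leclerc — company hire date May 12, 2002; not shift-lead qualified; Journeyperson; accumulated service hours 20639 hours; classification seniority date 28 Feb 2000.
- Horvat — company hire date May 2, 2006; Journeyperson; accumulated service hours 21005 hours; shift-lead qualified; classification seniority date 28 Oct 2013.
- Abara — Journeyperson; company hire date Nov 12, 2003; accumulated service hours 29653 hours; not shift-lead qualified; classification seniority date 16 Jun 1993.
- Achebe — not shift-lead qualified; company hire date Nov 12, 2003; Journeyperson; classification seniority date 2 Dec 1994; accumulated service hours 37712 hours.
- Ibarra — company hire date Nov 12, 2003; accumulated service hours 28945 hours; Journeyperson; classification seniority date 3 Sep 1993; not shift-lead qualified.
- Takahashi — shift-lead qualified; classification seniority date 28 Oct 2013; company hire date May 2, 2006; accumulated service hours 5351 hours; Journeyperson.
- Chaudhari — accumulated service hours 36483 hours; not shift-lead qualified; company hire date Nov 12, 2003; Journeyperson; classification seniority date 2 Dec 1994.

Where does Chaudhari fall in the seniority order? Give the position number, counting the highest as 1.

By the first rule: Horvat and Takahashi (both shift-lead qualified); then Achebe, Chaudhari, Ibarra, Abara and Leclerc (each not shift-lead qualified).
Horvat and Takahashi are each Journeyperson, so the next rule applies.
Horvat and Takahashi both have company hire date May 2, 2006, so the next rule applies.
Horvat and Takahashi both have classification seniority date 28 Oct 2013, so the next rule applies.
Among Horvat and Takahashi, by accumulated service hours (higher first): Horvat (21005 hours) before Takahashi (5351 hours).
Achebe, Chaudhari, Ibarra, Abara and Leclerc are each Journeyperson, so the next rule applies.
Among Achebe, Chaudhari, Ibarra, Abara and Leclerc, by company hire date (later first): Achebe, Chaudhari, Ibarra and Abara (Nov 12, 2003) before Leclerc (May 12, 2002).
Among Achebe, Chaudhari, Ibarra and Abara, by classification seniority date (later first): Achebe and Chaudhari (2 Dec 1994) before Ibarra (3 Sep 1993) before Abara (16 Jun 1993).
Among Achebe and Chaudhari, by accumulated service hours (higher first): Achebe (37712 hours) before Chaudhari (36483 hours).
Order: Horvat, Takahashi, Achebe, Chaudhari, Ibarra, Abara, Leclerc. So position 4.

4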